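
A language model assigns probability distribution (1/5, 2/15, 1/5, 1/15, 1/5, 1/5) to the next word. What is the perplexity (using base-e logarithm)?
5.6788

Perplexity is e^H (or exp(H) for natural log).

First, H = -Σ p log p = 1.7367 nats
Perplexity = e^1.7367 = 5.6788

Interpretation: The model's uncertainty is equivalent to choosing uniformly among 5.7 options.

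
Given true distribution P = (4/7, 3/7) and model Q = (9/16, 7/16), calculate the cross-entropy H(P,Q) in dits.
0.2967 dits

Cross-entropy: H(P,Q) = -Σ p(x) log q(x)

Alternatively: H(P,Q) = H(P) + D_KL(P||Q)
H(P) = 0.2966 dits
D_KL(P||Q) = 0.0001 dits

H(P,Q) = 0.2966 + 0.0001 = 0.2967 dits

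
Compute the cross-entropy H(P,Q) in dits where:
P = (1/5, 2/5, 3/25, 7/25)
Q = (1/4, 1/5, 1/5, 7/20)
0.6115 dits

Cross-entropy: H(P,Q) = -Σ p(x) log q(x)

Alternatively: H(P,Q) = H(P) + D_KL(P||Q)
H(P) = 0.5643 dits
D_KL(P||Q) = 0.0473 dits

H(P,Q) = 0.5643 + 0.0473 = 0.6115 dits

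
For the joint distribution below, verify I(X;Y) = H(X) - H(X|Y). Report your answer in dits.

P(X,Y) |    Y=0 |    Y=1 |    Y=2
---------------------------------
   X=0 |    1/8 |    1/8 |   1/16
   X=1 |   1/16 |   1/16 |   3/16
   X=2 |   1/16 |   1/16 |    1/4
I(X;Y) = 0.0381 dits

Mutual information has multiple equivalent forms:
- I(X;Y) = H(X) - H(X|Y)
- I(X;Y) = H(Y) - H(Y|X)
- I(X;Y) = H(X) + H(Y) - H(X,Y)

Computing all quantities:
H(X) = 0.4755, H(Y) = 0.4515, H(X,Y) = 0.8889
H(X|Y) = 0.4373, H(Y|X) = 0.4134

Verification:
H(X) - H(X|Y) = 0.4755 - 0.4373 = 0.0381
H(Y) - H(Y|X) = 0.4515 - 0.4134 = 0.0381
H(X) + H(Y) - H(X,Y) = 0.4755 + 0.4515 - 0.8889 = 0.0381

All forms give I(X;Y) = 0.0381 dits. ✓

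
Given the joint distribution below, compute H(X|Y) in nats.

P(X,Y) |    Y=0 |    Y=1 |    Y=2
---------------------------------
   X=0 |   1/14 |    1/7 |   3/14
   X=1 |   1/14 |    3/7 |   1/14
0.5810 nats

Using the chain rule: H(X|Y) = H(X,Y) - H(Y)

First, compute H(X,Y) = 1.5367 nats

Marginal P(Y) = (1/7, 4/7, 2/7)
H(Y) = 0.9557 nats

H(X|Y) = H(X,Y) - H(Y) = 1.5367 - 0.9557 = 0.5810 nats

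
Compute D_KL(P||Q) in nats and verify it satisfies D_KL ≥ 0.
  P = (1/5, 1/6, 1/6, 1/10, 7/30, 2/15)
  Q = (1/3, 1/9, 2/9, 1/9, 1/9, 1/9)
0.1044 nats

KL divergence satisfies the Gibbs inequality: D_KL(P||Q) ≥ 0 for all distributions P, Q.

D_KL(P||Q) = Σ p(x) log(p(x)/q(x))
Term by term:
  x=0: 1/5 × log_e[(1/5)/(1/3)] = -0.1022
  x=1: 1/6 × log_e[(1/6)/(1/9)] = 0.0676
  x=2: 1/6 × log_e[(1/6)/(2/9)] = -0.0479
  x=3: 1/10 × log_e[(1/10)/(1/9)] = -0.0105
  x=4: 7/30 × log_e[(7/30)/(1/9)] = 0.1731
  x=5: 2/15 × log_e[(2/15)/(1/9)] = 0.0243
D_KL(P||Q) = 0.1044 nats

D_KL(P||Q) = 0.1044 ≥ 0 ✓

This non-negativity is a fundamental property: relative entropy cannot be negative because it measures how different Q is from P.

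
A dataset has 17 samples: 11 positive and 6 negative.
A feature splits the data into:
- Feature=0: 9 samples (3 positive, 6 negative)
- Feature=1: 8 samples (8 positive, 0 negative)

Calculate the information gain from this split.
0.4505 bits

Information Gain = H(Y) - H(Y|Feature)

Before split:
P(positive) = 11/17 = 0.6471
H(Y) = 0.9367 bits

After split:
Feature=0: H = 0.9183 bits (weight = 9/17)
Feature=1: H = 0.0000 bits (weight = 8/17)
H(Y|Feature) = (9/17)×0.9183 + (8/17)×0.0000 = 0.4862 bits

Information Gain = 0.9367 - 0.4862 = 0.4505 bits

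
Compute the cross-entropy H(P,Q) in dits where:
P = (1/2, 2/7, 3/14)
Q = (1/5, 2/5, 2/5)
0.5485 dits

Cross-entropy: H(P,Q) = -Σ p(x) log q(x)

Alternatively: H(P,Q) = H(P) + D_KL(P||Q)
H(P) = 0.4493 dits
D_KL(P||Q) = 0.0991 dits

H(P,Q) = 0.4493 + 0.0991 = 0.5485 dits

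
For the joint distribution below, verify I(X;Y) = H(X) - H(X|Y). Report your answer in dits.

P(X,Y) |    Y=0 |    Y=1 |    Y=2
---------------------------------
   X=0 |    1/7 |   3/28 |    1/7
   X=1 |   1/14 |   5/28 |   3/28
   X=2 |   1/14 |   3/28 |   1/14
I(X;Y) = 0.0105 dits

Mutual information has multiple equivalent forms:
- I(X;Y) = H(X) - H(X|Y)
- I(X;Y) = H(Y) - H(Y|X)
- I(X;Y) = H(X) + H(Y) - H(X,Y)

Computing all quantities:
H(X) = 0.4696, H(Y) = 0.4733, H(X,Y) = 0.9325
H(X|Y) = 0.4592, H(Y|X) = 0.4628

Verification:
H(X) - H(X|Y) = 0.4696 - 0.4592 = 0.0105
H(Y) - H(Y|X) = 0.4733 - 0.4628 = 0.0105
H(X) + H(Y) - H(X,Y) = 0.4696 + 0.4733 - 0.9325 = 0.0105

All forms give I(X;Y) = 0.0105 dits. ✓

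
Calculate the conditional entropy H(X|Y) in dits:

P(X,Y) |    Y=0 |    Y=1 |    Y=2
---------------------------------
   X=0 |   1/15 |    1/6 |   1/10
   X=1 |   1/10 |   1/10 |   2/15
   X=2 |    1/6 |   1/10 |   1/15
0.4572 dits

Using the chain rule: H(X|Y) = H(X,Y) - H(Y)

First, compute H(X,Y) = 0.9329 dits

Marginal P(Y) = (1/3, 11/30, 3/10)
H(Y) = 0.4757 dits

H(X|Y) = H(X,Y) - H(Y) = 0.9329 - 0.4757 = 0.4572 dits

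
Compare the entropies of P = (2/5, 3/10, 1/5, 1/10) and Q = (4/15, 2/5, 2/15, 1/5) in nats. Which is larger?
Q

Computing entropies in nats:
H(P) = 1.2799
H(Q) = 1.3095

Distribution Q has higher entropy.

Intuition: The distribution closer to uniform (more spread out) has higher entropy.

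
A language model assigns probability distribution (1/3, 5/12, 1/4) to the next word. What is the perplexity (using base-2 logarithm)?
2.9375

Perplexity is 2^H (or exp(H) for natural log).

First, H = -Σ p log p = 1.5546 bits
Perplexity = 2^1.5546 = 2.9375

Interpretation: The model's uncertainty is equivalent to choosing uniformly among 2.9 options.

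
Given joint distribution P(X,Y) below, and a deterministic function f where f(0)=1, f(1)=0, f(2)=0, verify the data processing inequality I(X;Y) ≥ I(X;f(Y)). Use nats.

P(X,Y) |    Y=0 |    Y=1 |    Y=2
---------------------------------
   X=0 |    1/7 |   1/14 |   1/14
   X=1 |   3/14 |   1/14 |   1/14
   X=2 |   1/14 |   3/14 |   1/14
I(X;Y) = 0.0851, I(X;f(Y)) = 0.0658, inequality holds: 0.0851 ≥ 0.0658

Data Processing Inequality: For any Markov chain X → Y → Z, we have I(X;Y) ≥ I(X;Z).

Here Z = f(Y) is a deterministic function of Y, forming X → Y → Z.

Original I(X;Y) = 0.0851 nats

After applying f:
P(X,Z) where Z=f(Y):
- P(X,Z=0) = P(X,Y=1) + P(X,Y=2)
- P(X,Z=1) = P(X,Y=0)

I(X;Z) = I(X;f(Y)) = 0.0658 nats

Verification: 0.0851 ≥ 0.0658 ✓

Information cannot be created by processing; the function f can only lose information about X.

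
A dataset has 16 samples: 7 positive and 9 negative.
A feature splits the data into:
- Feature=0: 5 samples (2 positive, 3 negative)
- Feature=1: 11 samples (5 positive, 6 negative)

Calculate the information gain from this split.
0.0019 bits

Information Gain = H(Y) - H(Y|Feature)

Before split:
P(positive) = 7/16 = 0.4375
H(Y) = 0.9887 bits

After split:
Feature=0: H = 0.9710 bits (weight = 5/16)
Feature=1: H = 0.9940 bits (weight = 11/16)
H(Y|Feature) = (5/16)×0.9710 + (11/16)×0.9940 = 0.9868 bits

Information Gain = 0.9887 - 0.9868 = 0.0019 bits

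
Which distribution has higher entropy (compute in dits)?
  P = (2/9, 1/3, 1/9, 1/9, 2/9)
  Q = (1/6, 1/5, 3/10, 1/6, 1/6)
Q

Computing entropies in dits:
H(P) = 0.6614
H(Q) = 0.6857

Distribution Q has higher entropy.

Intuition: The distribution closer to uniform (more spread out) has higher entropy.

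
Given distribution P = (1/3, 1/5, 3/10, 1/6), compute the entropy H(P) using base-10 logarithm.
0.5854 dits

Shannon entropy is H(X) = -Σ p(x) log p(x).

For P = (1/3, 1/5, 3/10, 1/6):
H = -1/3 × log_10(1/3) -1/5 × log_10(1/5) -3/10 × log_10(3/10) -1/6 × log_10(1/6)
H = 0.5854 dits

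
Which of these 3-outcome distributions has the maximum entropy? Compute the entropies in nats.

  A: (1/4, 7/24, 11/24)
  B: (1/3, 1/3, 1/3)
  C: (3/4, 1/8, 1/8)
B

For a discrete distribution over n outcomes, entropy is maximized by the uniform distribution.

Computing entropies:
H(A) = 1.0635 nats
H(B) = 1.0986 nats
H(C) = 0.7356 nats

The uniform distribution (where all probabilities equal 1/3) achieves the maximum entropy of log_e(3) = 1.0986 nats.

Distribution B has the highest entropy.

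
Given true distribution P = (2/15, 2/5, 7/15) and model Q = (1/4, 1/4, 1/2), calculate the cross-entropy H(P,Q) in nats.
1.0628 nats

Cross-entropy: H(P,Q) = -Σ p(x) log q(x)

Alternatively: H(P,Q) = H(P) + D_KL(P||Q)
H(P) = 0.9908 nats
D_KL(P||Q) = 0.0720 nats

H(P,Q) = 0.9908 + 0.0720 = 1.0628 nats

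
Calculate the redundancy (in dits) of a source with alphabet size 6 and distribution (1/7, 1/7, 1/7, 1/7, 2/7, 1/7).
0.0191 dits

Redundancy measures how far a source is from maximum entropy:
R = H_max - H(X)

Maximum entropy for 6 symbols: H_max = log_10(6) = 0.7782 dits
Actual entropy: H(X) = 0.7591 dits
Redundancy: R = 0.7782 - 0.7591 = 0.0191 dits

This redundancy represents potential for compression: the source could be compressed by 0.0191 dits per symbol.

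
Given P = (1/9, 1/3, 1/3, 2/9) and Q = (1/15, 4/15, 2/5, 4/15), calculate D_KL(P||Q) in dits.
0.0130 dits

KL divergence: D_KL(P||Q) = Σ p(x) log(p(x)/q(x))

Computing term by term:
  x=0: 1/9 × log_10[(1/9)/(1/15)] = 1/9 × 0.2218 = 0.0246
  x=1: 1/3 × log_10[(1/3)/(4/15)] = 1/3 × 0.0969 = 0.0323
  x=2: 1/3 × log_10[(1/3)/(2/5)] = 1/3 × -0.0792 = -0.0264
  x=3: 2/9 × log_10[(2/9)/(4/15)] = 2/9 × -0.0792 = -0.0176

D_KL(P||Q) = 0.0130 dits

Note: KL divergence is always non-negative and equals 0 iff P = Q.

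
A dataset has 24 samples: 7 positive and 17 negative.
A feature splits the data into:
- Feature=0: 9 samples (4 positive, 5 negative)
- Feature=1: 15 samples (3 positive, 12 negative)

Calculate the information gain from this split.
0.0480 bits

Information Gain = H(Y) - H(Y|Feature)

Before split:
P(positive) = 7/24 = 0.2917
H(Y) = 0.8709 bits

After split:
Feature=0: H = 0.9911 bits (weight = 9/24)
Feature=1: H = 0.7219 bits (weight = 15/24)
H(Y|Feature) = (9/24)×0.9911 + (15/24)×0.7219 = 0.8229 bits

Information Gain = 0.8709 - 0.8229 = 0.0480 bits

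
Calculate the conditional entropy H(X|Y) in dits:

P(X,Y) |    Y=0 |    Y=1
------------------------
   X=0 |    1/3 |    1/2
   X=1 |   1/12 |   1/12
0.1944 dits

Using the chain rule: H(X|Y) = H(X,Y) - H(Y)

First, compute H(X,Y) = 0.4894 dits

Marginal P(Y) = (5/12, 7/12)
H(Y) = 0.2950 dits

H(X|Y) = H(X,Y) - H(Y) = 0.4894 - 0.2950 = 0.1944 dits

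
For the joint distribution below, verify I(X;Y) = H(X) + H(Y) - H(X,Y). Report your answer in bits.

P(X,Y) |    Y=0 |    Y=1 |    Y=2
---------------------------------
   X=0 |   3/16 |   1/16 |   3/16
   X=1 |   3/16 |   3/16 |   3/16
I(X;Y) = 0.0359 bits

Mutual information has multiple equivalent forms:
- I(X;Y) = H(X) - H(X|Y)
- I(X;Y) = H(Y) - H(Y|X)
- I(X;Y) = H(X) + H(Y) - H(X,Y)

Computing all quantities:
H(X) = 0.9887, H(Y) = 1.5613, H(X,Y) = 2.5141
H(X|Y) = 0.9528, H(Y|X) = 1.5254

Verification:
H(X) - H(X|Y) = 0.9887 - 0.9528 = 0.0359
H(Y) - H(Y|X) = 1.5613 - 1.5254 = 0.0359
H(X) + H(Y) - H(X,Y) = 0.9887 + 1.5613 - 2.5141 = 0.0359

All forms give I(X;Y) = 0.0359 bits. ✓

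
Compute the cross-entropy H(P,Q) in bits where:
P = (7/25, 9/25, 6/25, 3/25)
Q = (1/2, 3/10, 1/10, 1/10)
2.1012 bits

Cross-entropy: H(P,Q) = -Σ p(x) log q(x)

Alternatively: H(P,Q) = H(P) + D_KL(P||Q)
H(P) = 1.9060 bits
D_KL(P||Q) = 0.1952 bits

H(P,Q) = 1.9060 + 0.1952 = 2.1012 bits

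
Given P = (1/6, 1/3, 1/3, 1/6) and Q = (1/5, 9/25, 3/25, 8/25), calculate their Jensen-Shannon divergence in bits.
0.0569 bits

Jensen-Shannon divergence is:
JSD(P||Q) = 0.5 × D_KL(P||M) + 0.5 × D_KL(Q||M)
where M = 0.5 × (P + Q) is the mixture distribution.

M = 0.5 × (1/6, 1/3, 1/3, 1/6) + 0.5 × (1/5, 9/25, 3/25, 8/25) = (0.183333, 0.346667, 0.226667, 0.243333)

D_KL(P||M) = 0.0527 bits
D_KL(Q||M) = 0.0610 bits

JSD(P||Q) = 0.5 × 0.0527 + 0.5 × 0.0610 = 0.0569 bits

Unlike KL divergence, JSD is symmetric and bounded: 0 ≤ JSD ≤ log(2).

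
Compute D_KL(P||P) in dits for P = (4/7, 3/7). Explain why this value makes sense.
0.0000 dits

KL divergence satisfies the Gibbs inequality: D_KL(P||Q) ≥ 0 for all distributions P, Q.

D_KL(P||Q) = Σ p(x) log(p(x)/q(x))
Each term is p(x) × log_10(p(x)/p(x)) = p(x) × log_10(1) = 0, so the sum is 0.
D_KL(P||Q) = 0.0000 dits

When P = Q, the KL divergence is exactly 0, as there is no 'divergence' between identical distributions.

This non-negativity is a fundamental property: relative entropy cannot be negative because it measures how different Q is from P.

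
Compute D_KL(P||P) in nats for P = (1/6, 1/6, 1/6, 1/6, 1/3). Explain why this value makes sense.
0.0000 nats

KL divergence satisfies the Gibbs inequality: D_KL(P||Q) ≥ 0 for all distributions P, Q.

D_KL(P||Q) = Σ p(x) log(p(x)/q(x))
Each term is p(x) × log_e(p(x)/p(x)) = p(x) × log_e(1) = 0, so the sum is 0.
D_KL(P||Q) = 0.0000 nats

When P = Q, the KL divergence is exactly 0, as there is no 'divergence' between identical distributions.

This non-negativity is a fundamental property: relative entropy cannot be negative because it measures how different Q is from P.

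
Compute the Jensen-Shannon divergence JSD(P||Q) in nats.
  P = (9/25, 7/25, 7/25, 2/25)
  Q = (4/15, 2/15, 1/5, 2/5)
0.0784 nats

Jensen-Shannon divergence is:
JSD(P||Q) = 0.5 × D_KL(P||M) + 0.5 × D_KL(Q||M)
where M = 0.5 × (P + Q) is the mixture distribution.

M = 0.5 × (9/25, 7/25, 7/25, 2/25) + 0.5 × (4/15, 2/15, 1/5, 2/5) = (0.313333, 0.206667, 6/25, 6/25)

D_KL(P||M) = 0.0903 nats
D_KL(Q||M) = 0.0664 nats

JSD(P||Q) = 0.5 × 0.0903 + 0.5 × 0.0664 = 0.0784 nats

Unlike KL divergence, JSD is symmetric and bounded: 0 ≤ JSD ≤ log(2).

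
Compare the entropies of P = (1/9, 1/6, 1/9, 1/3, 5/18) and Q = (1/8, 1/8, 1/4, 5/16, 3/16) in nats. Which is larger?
Q

Computing entropies in nats:
H(P) = 1.5089
H(Q) = 1.5438

Distribution Q has higher entropy.

Intuition: The distribution closer to uniform (more spread out) has higher entropy.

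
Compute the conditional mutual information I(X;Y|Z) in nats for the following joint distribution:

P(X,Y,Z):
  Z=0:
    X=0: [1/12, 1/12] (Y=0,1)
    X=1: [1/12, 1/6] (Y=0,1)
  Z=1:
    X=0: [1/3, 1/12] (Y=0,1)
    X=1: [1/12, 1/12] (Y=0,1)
0.0307 nats

Conditional mutual information: I(X;Y|Z) = H(X|Z) + H(Y|Z) - H(X,Y|Z)

H(Z) = 0.6792
H(X,Z) = 1.3086 → H(X|Z) = 0.6294
H(Y,Z) = 1.3086 → H(Y|Z) = 0.6294
H(X,Y,Z) = 1.9073 → H(X,Y|Z) = 1.2281

I(X;Y|Z) = 0.6294 + 0.6294 - 1.2281 = 0.0307 nats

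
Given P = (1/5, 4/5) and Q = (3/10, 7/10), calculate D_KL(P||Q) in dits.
0.0112 dits

KL divergence: D_KL(P||Q) = Σ p(x) log(p(x)/q(x))

Computing term by term:
  x=0: 1/5 × log_10[(1/5)/(3/10)] = 1/5 × -0.1761 = -0.0352
  x=1: 4/5 × log_10[(4/5)/(7/10)] = 4/5 × 0.0580 = 0.0464

D_KL(P||Q) = 0.0112 dits

Note: KL divergence is always non-negative and equals 0 iff P = Q.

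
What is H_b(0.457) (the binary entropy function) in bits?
0.9947 bits

The binary entropy function is:
H(p) = -p log(p) - (1-p) log(1-p)

H(0.457) = -0.457 × log_2(0.457) - 0.543 × log_2(0.543)
H(0.457) = 0.9947 bits

Note: Binary entropy is maximized at p=0.5 (H=1 bit) and minimized at p=0 or p=1 (H=0).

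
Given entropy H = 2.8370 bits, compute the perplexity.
7.1453

Perplexity is 2^H (or exp(H) for natural log).

H = 2.8370 bits
Perplexity = 2^2.8370 = 7.1453

Interpretation: The model's uncertainty is equivalent to choosing uniformly among 7.1 options.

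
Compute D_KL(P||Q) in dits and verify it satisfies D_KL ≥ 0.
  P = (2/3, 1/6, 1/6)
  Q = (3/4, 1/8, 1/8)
0.0075 dits

KL divergence satisfies the Gibbs inequality: D_KL(P||Q) ≥ 0 for all distributions P, Q.

D_KL(P||Q) = Σ p(x) log(p(x)/q(x))
Term by term:
  x=0: 2/3 × log_10[(2/3)/(3/4)] = -0.0341
  x=1: 1/6 × log_10[(1/6)/(1/8)] = 0.0208
  x=2: 1/6 × log_10[(1/6)/(1/8)] = 0.0208
D_KL(P||Q) = 0.0075 dits

D_KL(P||Q) = 0.0075 ≥ 0 ✓

This non-negativity is a fundamental property: relative entropy cannot be negative because it measures how different Q is from P.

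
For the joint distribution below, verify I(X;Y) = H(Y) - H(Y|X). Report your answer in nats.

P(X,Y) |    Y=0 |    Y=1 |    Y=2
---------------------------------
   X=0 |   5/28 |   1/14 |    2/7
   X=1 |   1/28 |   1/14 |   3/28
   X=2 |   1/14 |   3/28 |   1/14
I(X;Y) = 0.0545 nats

Mutual information has multiple equivalent forms:
- I(X;Y) = H(X) - H(X|Y)
- I(X;Y) = H(Y) - H(Y|X)
- I(X;Y) = H(X) + H(Y) - H(X,Y)

Computing all quantities:
H(X) = 1.0110, H(Y) = 1.0607, H(X,Y) = 2.0172
H(X|Y) = 0.9565, H(Y|X) = 1.0062

Verification:
H(X) - H(X|Y) = 1.0110 - 0.9565 = 0.0545
H(Y) - H(Y|X) = 1.0607 - 1.0062 = 0.0545
H(X) + H(Y) - H(X,Y) = 1.0110 + 1.0607 - 2.0172 = 0.0545

All forms give I(X;Y) = 0.0545 nats. ✓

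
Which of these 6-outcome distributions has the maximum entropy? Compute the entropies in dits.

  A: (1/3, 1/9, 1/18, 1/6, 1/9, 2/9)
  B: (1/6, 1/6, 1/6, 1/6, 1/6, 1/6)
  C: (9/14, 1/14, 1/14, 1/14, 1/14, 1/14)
B

For a discrete distribution over n outcomes, entropy is maximized by the uniform distribution.

Computing entropies:
H(A) = 0.7157 dits
H(B) = 0.7782 dits
H(C) = 0.5327 dits

The uniform distribution (where all probabilities equal 1/6) achieves the maximum entropy of log_10(6) = 0.7782 dits.

Distribution B has the highest entropy.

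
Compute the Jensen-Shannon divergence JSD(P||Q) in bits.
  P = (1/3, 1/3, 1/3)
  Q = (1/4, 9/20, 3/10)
0.0112 bits

Jensen-Shannon divergence is:
JSD(P||Q) = 0.5 × D_KL(P||M) + 0.5 × D_KL(Q||M)
where M = 0.5 × (P + Q) is the mixture distribution.

M = 0.5 × (1/3, 1/3, 1/3) + 0.5 × (1/4, 9/20, 3/10) = (7/24, 0.391667, 0.316667)

D_KL(P||M) = 0.0113 bits
D_KL(Q||M) = 0.0111 bits

JSD(P||Q) = 0.5 × 0.0113 + 0.5 × 0.0111 = 0.0112 bits

Unlike KL divergence, JSD is symmetric and bounded: 0 ≤ JSD ≤ log(2).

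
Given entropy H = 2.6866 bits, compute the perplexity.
6.4379

Perplexity is 2^H (or exp(H) for natural log).

H = 2.6866 bits
Perplexity = 2^2.6866 = 6.4379

Interpretation: The model's uncertainty is equivalent to choosing uniformly among 6.4 options.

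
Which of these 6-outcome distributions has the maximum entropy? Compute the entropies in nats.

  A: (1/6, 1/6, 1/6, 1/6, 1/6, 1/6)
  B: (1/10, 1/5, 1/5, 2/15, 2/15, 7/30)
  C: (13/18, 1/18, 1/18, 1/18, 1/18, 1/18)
A

For a discrete distribution over n outcomes, entropy is maximized by the uniform distribution.

Computing entropies:
H(A) = 1.7918 nats
H(B) = 1.7509 nats
H(C) = 1.0379 nats

The uniform distribution (where all probabilities equal 1/6) achieves the maximum entropy of log_e(6) = 1.7918 nats.

Distribution A has the highest entropy.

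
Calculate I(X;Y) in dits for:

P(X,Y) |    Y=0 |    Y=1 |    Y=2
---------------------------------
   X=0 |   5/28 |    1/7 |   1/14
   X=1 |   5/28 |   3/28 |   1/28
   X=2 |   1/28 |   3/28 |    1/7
0.0411 dits

Mutual information: I(X;Y) = H(X) + H(Y) - H(X,Y)

Marginals:
P(X) = (11/28, 9/28, 2/7), H(X) = 0.4733 dits
P(Y) = (11/28, 5/14, 1/4), H(Y) = 0.4696 dits

Joint entropy: H(X,Y) = 0.9018 dits

I(X;Y) = 0.4733 + 0.4696 - 0.9018 = 0.0411 dits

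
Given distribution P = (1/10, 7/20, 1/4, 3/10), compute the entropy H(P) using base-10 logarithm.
0.5670 dits

Shannon entropy is H(X) = -Σ p(x) log p(x).

For P = (1/10, 7/20, 1/4, 3/10):
H = -1/10 × log_10(1/10) -7/20 × log_10(7/20) -1/4 × log_10(1/4) -3/10 × log_10(3/10)
H = 0.5670 dits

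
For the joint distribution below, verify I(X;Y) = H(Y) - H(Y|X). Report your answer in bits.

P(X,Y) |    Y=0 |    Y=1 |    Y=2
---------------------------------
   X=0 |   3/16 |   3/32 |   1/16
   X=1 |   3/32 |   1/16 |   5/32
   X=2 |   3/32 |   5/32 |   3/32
I(X;Y) = 0.0926 bits

Mutual information has multiple equivalent forms:
- I(X;Y) = H(X) - H(X|Y)
- I(X;Y) = H(Y) - H(Y|X)
- I(X;Y) = H(X) + H(Y) - H(X,Y)

Computing all quantities:
H(X) = 1.5835, H(Y) = 1.5794, H(X,Y) = 3.0704
H(X|Y) = 1.4909, H(Y|X) = 1.4868

Verification:
H(X) - H(X|Y) = 1.5835 - 1.4909 = 0.0926
H(Y) - H(Y|X) = 1.5794 - 1.4868 = 0.0926
H(X) + H(Y) - H(X,Y) = 1.5835 + 1.5794 - 3.0704 = 0.0926

All forms give I(X;Y) = 0.0926 bits. ✓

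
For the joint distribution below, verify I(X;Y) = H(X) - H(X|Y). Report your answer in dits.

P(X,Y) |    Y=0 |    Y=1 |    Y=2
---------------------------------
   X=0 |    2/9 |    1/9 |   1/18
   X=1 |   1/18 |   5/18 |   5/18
I(X;Y) = 0.0636 dits

Mutual information has multiple equivalent forms:
- I(X;Y) = H(X) - H(X|Y)
- I(X;Y) = H(Y) - H(Y|X)
- I(X;Y) = H(X) + H(Y) - H(X,Y)

Computing all quantities:
H(X) = 0.2902, H(Y) = 0.4731, H(X,Y) = 0.6997
H(X|Y) = 0.2266, H(Y|X) = 0.4095

Verification:
H(X) - H(X|Y) = 0.2902 - 0.2266 = 0.0636
H(Y) - H(Y|X) = 0.4731 - 0.4095 = 0.0636
H(X) + H(Y) - H(X,Y) = 0.2902 + 0.4731 - 0.6997 = 0.0636

All forms give I(X;Y) = 0.0636 dits. ✓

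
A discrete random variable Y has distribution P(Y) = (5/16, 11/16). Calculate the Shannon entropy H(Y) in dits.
0.2697 dits

Shannon entropy is H(X) = -Σ p(x) log p(x).

For P = (5/16, 11/16):
H = -5/16 × log_10(5/16) -11/16 × log_10(11/16)
H = 0.2697 dits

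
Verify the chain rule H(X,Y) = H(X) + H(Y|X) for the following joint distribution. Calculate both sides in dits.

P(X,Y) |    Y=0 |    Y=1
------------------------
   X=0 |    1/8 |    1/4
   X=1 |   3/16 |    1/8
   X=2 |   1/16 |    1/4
H(X,Y) = 0.7384, H(X) = 0.4755, H(Y|X) = 0.2629 (all in dits)

Chain rule: H(X,Y) = H(X) + H(Y|X)

Left side — joint entropy directly:
H(X,Y) = -Σ p(x,y) log p(x,y) = 0.7384 dits

Right side — compute H(Y|X) from the conditional distributions:
P(X) = (3/8, 5/16, 5/16), so H(X) = 0.4755 dits
H(Y|X) = Σ_x P(X=x) · H(Y|X=x):
  P(Y|X=0) = (1/3, 2/3), H(Y|X=0) = 0.2764, weight P(X=0) = 3/8
  P(Y|X=1) = (3/5, 2/5), H(Y|X=1) = 0.2923, weight P(X=1) = 5/16
  P(Y|X=2) = (1/5, 4/5), H(Y|X=2) = 0.2173, weight P(X=2) = 5/16
H(Y|X) = 0.2629 dits

H(X) + H(Y|X) = 0.4755 + 0.2629 = 0.7384 dits

Both sides equal 0.7384 dits. ✓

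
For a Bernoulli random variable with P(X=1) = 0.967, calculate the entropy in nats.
0.1450 nats

The binary entropy function is:
H(p) = -p log(p) - (1-p) log(1-p)

H(0.967) = -0.967 × log_e(0.967) - 0.033 × log_e(0.033)
H(0.967) = 0.1450 nats

Note: Binary entropy is maximized at p=0.5 (H=1 bit) and minimized at p=0 or p=1 (H=0).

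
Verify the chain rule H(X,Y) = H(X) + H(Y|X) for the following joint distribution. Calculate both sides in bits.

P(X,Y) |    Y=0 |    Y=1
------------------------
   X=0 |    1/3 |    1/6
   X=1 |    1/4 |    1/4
H(X,Y) = 1.9591, H(X) = 1.0000, H(Y|X) = 0.9591 (all in bits)

Chain rule: H(X,Y) = H(X) + H(Y|X)

Left side — joint entropy directly:
H(X,Y) = -Σ p(x,y) log p(x,y) = 1.9591 bits

Right side — compute H(Y|X) from the conditional distributions:
P(X) = (1/2, 1/2), so H(X) = 1.0000 bits
H(Y|X) = Σ_x P(X=x) · H(Y|X=x):
  P(Y|X=0) = (2/3, 1/3), H(Y|X=0) = 0.9183, weight P(X=0) = 1/2
  P(Y|X=1) = (1/2, 1/2), H(Y|X=1) = 1.0000, weight P(X=1) = 1/2
H(Y|X) = 0.9591 bits

H(X) + H(Y|X) = 1.0000 + 0.9591 = 1.9591 bits

Both sides equal 1.9591 bits. ✓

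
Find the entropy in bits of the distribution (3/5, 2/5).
0.9710 bits

Shannon entropy is H(X) = -Σ p(x) log p(x).

For P = (3/5, 2/5):
H = -3/5 × log_2(3/5) -2/5 × log_2(2/5)
H = 0.9710 bits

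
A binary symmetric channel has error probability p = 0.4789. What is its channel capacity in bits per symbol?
0.0013 bits

For a binary symmetric channel (BSC) with error probability p:
Capacity C = 1 - H(p) bits per symbol

where H(p) = -p log₂(p) - (1-p) log₂(1-p) is the binary entropy function.

H(0.4789) = 0.9987 bits
C = 1 - 0.9987 = 0.0013 bits per symbol

This means we can reliably transmit up to 0.0013 bits of information per channel use.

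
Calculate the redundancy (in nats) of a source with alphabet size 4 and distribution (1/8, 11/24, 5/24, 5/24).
0.1152 nats

Redundancy measures how far a source is from maximum entropy:
R = H_max - H(X)

Maximum entropy for 4 symbols: H_max = log_e(4) = 1.3863 nats
Actual entropy: H(X) = 1.2711 nats
Redundancy: R = 1.3863 - 1.2711 = 0.1152 nats

This redundancy represents potential for compression: the source could be compressed by 0.1152 nats per symbol.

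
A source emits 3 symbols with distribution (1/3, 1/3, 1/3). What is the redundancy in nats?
0.0000 nats

Redundancy measures how far a source is from maximum entropy:
R = H_max - H(X)

Maximum entropy for 3 symbols: H_max = log_e(3) = 1.0986 nats
Actual entropy: H(X) = 1.0986 nats
Redundancy: R = 1.0986 - 1.0986 = 0.0000 nats

This redundancy represents potential for compression: the source could be compressed by 0.0000 nats per symbol.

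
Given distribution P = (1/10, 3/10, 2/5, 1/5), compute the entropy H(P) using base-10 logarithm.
0.5558 dits

Shannon entropy is H(X) = -Σ p(x) log p(x).

For P = (1/10, 3/10, 2/5, 1/5):
H = -1/10 × log_10(1/10) -3/10 × log_10(3/10) -2/5 × log_10(2/5) -1/5 × log_10(1/5)
H = 0.5558 dits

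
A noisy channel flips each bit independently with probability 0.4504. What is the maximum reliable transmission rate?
0.0071 bits

For a binary symmetric channel (BSC) with error probability p:
Capacity C = 1 - H(p) bits per symbol

where H(p) = -p log₂(p) - (1-p) log₂(1-p) is the binary entropy function.

H(0.4504) = 0.9929 bits
C = 1 - 0.9929 = 0.0071 bits per symbol

This means we can reliably transmit up to 0.0071 bits of information per channel use.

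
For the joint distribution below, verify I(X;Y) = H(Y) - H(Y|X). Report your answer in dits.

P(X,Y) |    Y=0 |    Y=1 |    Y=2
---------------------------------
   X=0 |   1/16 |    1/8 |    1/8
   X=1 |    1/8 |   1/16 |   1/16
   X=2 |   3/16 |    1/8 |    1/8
I(X;Y) = 0.0144 dits

Mutual information has multiple equivalent forms:
- I(X;Y) = H(X) - H(X|Y)
- I(X;Y) = H(Y) - H(Y|X)
- I(X;Y) = H(X) + H(Y) - H(X,Y)

Computing all quantities:
H(X) = 0.4654, H(Y) = 0.4755, H(X,Y) = 0.9265
H(X|Y) = 0.4511, H(Y|X) = 0.4611

Verification:
H(X) - H(X|Y) = 0.4654 - 0.4511 = 0.0144
H(Y) - H(Y|X) = 0.4755 - 0.4611 = 0.0144
H(X) + H(Y) - H(X,Y) = 0.4654 + 0.4755 - 0.9265 = 0.0144

All forms give I(X;Y) = 0.0144 dits. ✓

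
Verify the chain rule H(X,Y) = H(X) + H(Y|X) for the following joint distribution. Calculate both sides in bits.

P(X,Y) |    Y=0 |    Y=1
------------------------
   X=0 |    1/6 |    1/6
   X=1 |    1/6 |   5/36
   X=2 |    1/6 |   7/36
H(X,Y) = 2.5783, H(X) = 1.5816, H(Y|X) = 0.9966 (all in bits)

Chain rule: H(X,Y) = H(X) + H(Y|X)

Left side — joint entropy directly:
H(X,Y) = -Σ p(x,y) log p(x,y) = 2.5783 bits

Right side — compute H(Y|X) from the conditional distributions:
P(X) = (1/3, 11/36, 13/36), so H(X) = 1.5816 bits
H(Y|X) = Σ_x P(X=x) · H(Y|X=x):
  P(Y|X=0) = (1/2, 1/2), H(Y|X=0) = 1.0000, weight P(X=0) = 1/3
  P(Y|X=1) = (6/11, 5/11), H(Y|X=1) = 0.9940, weight P(X=1) = 11/36
  P(Y|X=2) = (6/13, 7/13), H(Y|X=2) = 0.9957, weight P(X=2) = 13/36
H(Y|X) = 0.9966 bits

H(X) + H(Y|X) = 1.5816 + 0.9966 = 2.5783 bits

Both sides equal 2.5783 bits. ✓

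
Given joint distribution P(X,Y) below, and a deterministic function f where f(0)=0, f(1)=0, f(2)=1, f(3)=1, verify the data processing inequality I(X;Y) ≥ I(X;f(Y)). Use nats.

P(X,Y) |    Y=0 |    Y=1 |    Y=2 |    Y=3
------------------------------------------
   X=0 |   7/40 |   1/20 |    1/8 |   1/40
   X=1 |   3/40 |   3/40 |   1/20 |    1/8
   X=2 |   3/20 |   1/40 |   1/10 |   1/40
I(X;Y) = 0.1009, I(X;f(Y)) = 0.0077, inequality holds: 0.1009 ≥ 0.0077

Data Processing Inequality: For any Markov chain X → Y → Z, we have I(X;Y) ≥ I(X;Z).

Here Z = f(Y) is a deterministic function of Y, forming X → Y → Z.

Original I(X;Y) = 0.1009 nats

After applying f:
P(X,Z) where Z=f(Y):
- P(X,Z=0) = P(X,Y=0) + P(X,Y=1)
- P(X,Z=1) = P(X,Y=2) + P(X,Y=3)

I(X;Z) = I(X;f(Y)) = 0.0077 nats

Verification: 0.1009 ≥ 0.0077 ✓

Information cannot be created by processing; the function f can only lose information about X.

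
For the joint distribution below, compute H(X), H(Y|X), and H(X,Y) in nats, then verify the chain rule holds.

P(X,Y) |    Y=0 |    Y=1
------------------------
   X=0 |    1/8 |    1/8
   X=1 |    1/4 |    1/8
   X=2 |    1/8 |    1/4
H(X,Y) = 1.7329, H(X) = 1.0822, H(Y|X) = 0.6507 (all in nats)

Chain rule: H(X,Y) = H(X) + H(Y|X)

Left side — joint entropy directly:
H(X,Y) = -Σ p(x,y) log p(x,y) = 1.7329 nats

Right side — compute H(Y|X) from the conditional distributions:
P(X) = (1/4, 3/8, 3/8), so H(X) = 1.0822 nats
H(Y|X) = Σ_x P(X=x) · H(Y|X=x):
  P(Y|X=0) = (1/2, 1/2), H(Y|X=0) = 0.6931, weight P(X=0) = 1/4
  P(Y|X=1) = (2/3, 1/3), H(Y|X=1) = 0.6365, weight P(X=1) = 3/8
  P(Y|X=2) = (1/3, 2/3), H(Y|X=2) = 0.6365, weight P(X=2) = 3/8
H(Y|X) = 0.6507 nats

H(X) + H(Y|X) = 1.0822 + 0.6507 = 1.7329 nats

Both sides equal 1.7329 nats. ✓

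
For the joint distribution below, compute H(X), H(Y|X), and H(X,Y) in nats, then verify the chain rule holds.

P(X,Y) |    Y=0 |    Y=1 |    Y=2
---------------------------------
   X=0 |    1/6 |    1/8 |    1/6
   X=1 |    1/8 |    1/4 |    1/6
H(X,Y) = 1.7623, H(X) = 0.6897, H(Y|X) = 1.0726 (all in nats)

Chain rule: H(X,Y) = H(X) + H(Y|X)

Left side — joint entropy directly:
H(X,Y) = -Σ p(x,y) log p(x,y) = 1.7623 nats

Right side — compute H(Y|X) from the conditional distributions:
P(X) = (11/24, 13/24), so H(X) = 0.6897 nats
H(Y|X) = Σ_x P(X=x) · H(Y|X=x):
  P(Y|X=0) = (4/11, 3/11, 4/11), H(Y|X=0) = 1.0901, weight P(X=0) = 11/24
  P(Y|X=1) = (3/13, 6/13, 4/13), H(Y|X=1) = 1.0579, weight P(X=1) = 13/24
H(Y|X) = 1.0726 nats

H(X) + H(Y|X) = 0.6897 + 1.0726 = 1.7623 nats

Both sides equal 1.7623 nats. ✓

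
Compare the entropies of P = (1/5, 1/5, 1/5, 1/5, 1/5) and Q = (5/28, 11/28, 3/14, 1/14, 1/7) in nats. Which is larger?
P

Computing entropies in nats:
H(P) = 1.6094
H(Q) = 1.4713

Distribution P has higher entropy.

Intuition: The distribution closer to uniform (more spread out) has higher entropy.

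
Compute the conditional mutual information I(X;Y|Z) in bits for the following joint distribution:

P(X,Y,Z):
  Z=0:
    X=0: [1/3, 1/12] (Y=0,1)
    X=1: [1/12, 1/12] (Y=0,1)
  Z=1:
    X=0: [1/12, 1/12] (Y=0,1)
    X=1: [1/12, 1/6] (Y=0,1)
0.0443 bits

Conditional mutual information: I(X;Y|Z) = H(X|Z) + H(Y|Z) - H(X,Y|Z)

H(Z) = 0.9799
H(X,Z) = 1.8879 → H(X|Z) = 0.9080
H(Y,Z) = 1.8879 → H(Y|Z) = 0.9080
H(X,Y,Z) = 2.7516 → H(X,Y|Z) = 1.7718

I(X;Y|Z) = 0.9080 + 0.9080 - 1.7718 = 0.0443 bits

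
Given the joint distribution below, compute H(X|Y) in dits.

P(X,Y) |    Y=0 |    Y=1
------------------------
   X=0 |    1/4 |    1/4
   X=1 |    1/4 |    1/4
0.3010 dits

Using the chain rule: H(X|Y) = H(X,Y) - H(Y)

First, compute H(X,Y) = 0.6021 dits

Marginal P(Y) = (1/2, 1/2)
H(Y) = 0.3010 dits

H(X|Y) = H(X,Y) - H(Y) = 0.6021 - 0.3010 = 0.3010 dits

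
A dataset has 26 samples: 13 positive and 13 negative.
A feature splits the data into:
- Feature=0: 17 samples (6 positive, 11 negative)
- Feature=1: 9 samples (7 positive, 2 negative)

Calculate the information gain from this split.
0.1230 bits

Information Gain = H(Y) - H(Y|Feature)

Before split:
P(positive) = 13/26 = 0.5000
H(Y) = 1.0000 bits

After split:
Feature=0: H = 0.9367 bits (weight = 17/26)
Feature=1: H = 0.7642 bits (weight = 9/26)
H(Y|Feature) = (17/26)×0.9367 + (9/26)×0.7642 = 0.8770 bits

Information Gain = 1.0000 - 0.8770 = 0.1230 bits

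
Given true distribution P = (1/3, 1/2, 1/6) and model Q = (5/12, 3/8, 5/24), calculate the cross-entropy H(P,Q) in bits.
1.5057 bits

Cross-entropy: H(P,Q) = -Σ p(x) log q(x)

Alternatively: H(P,Q) = H(P) + D_KL(P||Q)
H(P) = 1.4591 bits
D_KL(P||Q) = 0.0466 bits

H(P,Q) = 1.4591 + 0.0466 = 1.5057 bits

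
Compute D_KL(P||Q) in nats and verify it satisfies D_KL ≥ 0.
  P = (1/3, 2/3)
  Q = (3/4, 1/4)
0.3836 nats

KL divergence satisfies the Gibbs inequality: D_KL(P||Q) ≥ 0 for all distributions P, Q.

D_KL(P||Q) = Σ p(x) log(p(x)/q(x))
Term by term:
  x=0: 1/3 × log_e[(1/3)/(3/4)] = -0.2703
  x=1: 2/3 × log_e[(2/3)/(1/4)] = 0.6539
D_KL(P||Q) = 0.3836 nats

D_KL(P||Q) = 0.3836 ≥ 0 ✓

This non-negativity is a fundamental property: relative entropy cannot be negative because it measures how different Q is from P.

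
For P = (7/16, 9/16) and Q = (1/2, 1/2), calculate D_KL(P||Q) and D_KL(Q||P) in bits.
D_KL(P||Q) = 0.0113, D_KL(Q||P) = 0.0114

KL divergence is not symmetric: D_KL(P||Q) ≠ D_KL(Q||P) in general.

D_KL(P||Q) = 0.0113 bits
D_KL(Q||P) = 0.0114 bits

No, they are not equal!

This asymmetry is why KL divergence is not a true distance metric.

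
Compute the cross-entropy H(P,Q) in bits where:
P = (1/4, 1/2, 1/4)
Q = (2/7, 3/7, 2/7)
1.5149 bits

Cross-entropy: H(P,Q) = -Σ p(x) log q(x)

Alternatively: H(P,Q) = H(P) + D_KL(P||Q)
H(P) = 1.5000 bits
D_KL(P||Q) = 0.0149 bits

H(P,Q) = 1.5000 + 0.0149 = 1.5149 bits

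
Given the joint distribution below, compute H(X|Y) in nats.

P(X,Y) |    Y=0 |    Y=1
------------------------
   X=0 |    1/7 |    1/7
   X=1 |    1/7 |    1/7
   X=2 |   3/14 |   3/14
1.0790 nats

Using the chain rule: H(X|Y) = H(X,Y) - H(Y)

First, compute H(X,Y) = 1.7721 nats

Marginal P(Y) = (1/2, 1/2)
H(Y) = 0.6931 nats

H(X|Y) = H(X,Y) - H(Y) = 1.7721 - 0.6931 = 1.0790 nats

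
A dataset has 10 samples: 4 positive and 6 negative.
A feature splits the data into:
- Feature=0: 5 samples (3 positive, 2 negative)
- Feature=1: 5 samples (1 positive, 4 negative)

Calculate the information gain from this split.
0.1245 bits

Information Gain = H(Y) - H(Y|Feature)

Before split:
P(positive) = 4/10 = 0.4000
H(Y) = 0.9710 bits

After split:
Feature=0: H = 0.9710 bits (weight = 5/10)
Feature=1: H = 0.7219 bits (weight = 5/10)
H(Y|Feature) = (5/10)×0.9710 + (5/10)×0.7219 = 0.8464 bits

Information Gain = 0.9710 - 0.8464 = 0.1245 bits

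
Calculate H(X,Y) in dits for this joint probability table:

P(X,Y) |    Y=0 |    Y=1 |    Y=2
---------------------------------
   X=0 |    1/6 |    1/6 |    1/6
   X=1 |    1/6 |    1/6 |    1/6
0.7782 dits

Joint entropy is H(X,Y) = -Σ_{x,y} p(x,y) log p(x,y).

Summing over all non-zero entries:
H(X,Y) = -[1/6·log_10(1/6) + 1/6·log_10(1/6) + 1/6·log_10(1/6) + 1/6·log_10(1/6) + 1/6·log_10(1/6) + 1/6·log_10(1/6)]
H(X,Y) = 0.7782 dits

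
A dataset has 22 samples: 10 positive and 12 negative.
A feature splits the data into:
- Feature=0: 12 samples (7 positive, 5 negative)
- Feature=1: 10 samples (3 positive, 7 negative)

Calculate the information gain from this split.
0.0590 bits

Information Gain = H(Y) - H(Y|Feature)

Before split:
P(positive) = 10/22 = 0.4545
H(Y) = 0.9940 bits

After split:
Feature=0: H = 0.9799 bits (weight = 12/22)
Feature=1: H = 0.8813 bits (weight = 10/22)
H(Y|Feature) = (12/22)×0.9799 + (10/22)×0.8813 = 0.9351 bits

Information Gain = 0.9940 - 0.9351 = 0.0590 bits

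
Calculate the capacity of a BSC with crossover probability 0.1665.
0.3504 bits

For a binary symmetric channel (BSC) with error probability p:
Capacity C = 1 - H(p) bits per symbol

where H(p) = -p log₂(p) - (1-p) log₂(1-p) is the binary entropy function.

H(0.1665) = 0.6496 bits
C = 1 - 0.6496 = 0.3504 bits per symbol

This means we can reliably transmit up to 0.3504 bits of information per channel use.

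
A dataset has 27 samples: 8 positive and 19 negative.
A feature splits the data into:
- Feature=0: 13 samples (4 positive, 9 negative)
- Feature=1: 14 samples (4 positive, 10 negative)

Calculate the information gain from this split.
0.0004 bits

Information Gain = H(Y) - H(Y|Feature)

Before split:
P(positive) = 8/27 = 0.2963
H(Y) = 0.8767 bits

After split:
Feature=0: H = 0.8905 bits (weight = 13/27)
Feature=1: H = 0.8631 bits (weight = 14/27)
H(Y|Feature) = (13/27)×0.8905 + (14/27)×0.8631 = 0.8763 bits

Information Gain = 0.8767 - 0.8763 = 0.0004 bits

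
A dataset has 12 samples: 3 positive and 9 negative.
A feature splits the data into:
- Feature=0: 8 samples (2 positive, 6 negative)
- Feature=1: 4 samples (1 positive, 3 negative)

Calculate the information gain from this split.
0.0000 bits

Information Gain = H(Y) - H(Y|Feature)

Before split:
P(positive) = 3/12 = 0.2500
H(Y) = 0.8113 bits

After split:
Feature=0: H = 0.8113 bits (weight = 8/12)
Feature=1: H = 0.8113 bits (weight = 4/12)
H(Y|Feature) = (8/12)×0.8113 + (4/12)×0.8113 = 0.8113 bits

Information Gain = 0.8113 - 0.8113 = 0.0000 bits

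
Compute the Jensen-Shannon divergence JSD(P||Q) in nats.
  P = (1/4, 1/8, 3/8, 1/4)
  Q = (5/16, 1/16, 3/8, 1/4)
0.0070 nats

Jensen-Shannon divergence is:
JSD(P||Q) = 0.5 × D_KL(P||M) + 0.5 × D_KL(Q||M)
where M = 0.5 × (P + Q) is the mixture distribution.

M = 0.5 × (1/4, 1/8, 3/8, 1/4) + 0.5 × (5/16, 1/16, 3/8, 1/4) = (9/32, 3/32, 3/8, 1/4)

D_KL(P||M) = 0.0065 nats
D_KL(Q||M) = 0.0076 nats

JSD(P||Q) = 0.5 × 0.0065 + 0.5 × 0.0076 = 0.0070 nats

Unlike KL divergence, JSD is symmetric and bounded: 0 ≤ JSD ≤ log(2).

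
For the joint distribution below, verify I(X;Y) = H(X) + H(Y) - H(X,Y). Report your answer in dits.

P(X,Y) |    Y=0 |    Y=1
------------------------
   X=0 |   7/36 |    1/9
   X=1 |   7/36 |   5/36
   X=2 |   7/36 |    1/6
I(X;Y) = 0.0014 dits

Mutual information has multiple equivalent forms:
- I(X;Y) = H(X) - H(X|Y)
- I(X;Y) = H(Y) - H(Y|X)
- I(X;Y) = H(X) + H(Y) - H(X,Y)

Computing all quantities:
H(X) = 0.4761, H(Y) = 0.2950, H(X,Y) = 0.7697
H(X|Y) = 0.4747, H(Y|X) = 0.2935

Verification:
H(X) - H(X|Y) = 0.4761 - 0.4747 = 0.0014
H(Y) - H(Y|X) = 0.2950 - 0.2935 = 0.0014
H(X) + H(Y) - H(X,Y) = 0.4761 + 0.2950 - 0.7697 = 0.0014

All forms give I(X;Y) = 0.0014 dits. ✓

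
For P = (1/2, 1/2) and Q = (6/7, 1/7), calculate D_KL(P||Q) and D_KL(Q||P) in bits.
D_KL(P||Q) = 0.5149, D_KL(Q||P) = 0.4083

KL divergence is not symmetric: D_KL(P||Q) ≠ D_KL(Q||P) in general.

D_KL(P||Q) = 0.5149 bits
D_KL(Q||P) = 0.4083 bits

No, they are not equal!

This asymmetry is why KL divergence is not a true distance metric.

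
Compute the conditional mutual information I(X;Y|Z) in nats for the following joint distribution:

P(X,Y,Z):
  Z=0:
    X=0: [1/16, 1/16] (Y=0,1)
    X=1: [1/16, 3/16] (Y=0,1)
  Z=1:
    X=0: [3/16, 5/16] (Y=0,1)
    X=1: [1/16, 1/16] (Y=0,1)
0.0147 nats

Conditional mutual information: I(X;Y|Z) = H(X|Z) + H(Y|Z) - H(X,Y|Z)

H(Z) = 0.6616
H(X,Z) = 1.2130 → H(X|Z) = 0.5514
H(Y,Z) = 1.3209 → H(Y|Z) = 0.6593
H(X,Y,Z) = 1.8577 → H(X,Y|Z) = 1.1961

I(X;Y|Z) = 0.5514 + 0.6593 - 1.1961 = 0.0147 nats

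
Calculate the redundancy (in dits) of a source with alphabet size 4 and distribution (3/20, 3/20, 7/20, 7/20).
0.0357 dits

Redundancy measures how far a source is from maximum entropy:
R = H_max - H(X)

Maximum entropy for 4 symbols: H_max = log_10(4) = 0.6021 dits
Actual entropy: H(X) = 0.5663 dits
Redundancy: R = 0.6021 - 0.5663 = 0.0357 dits

This redundancy represents potential for compression: the source could be compressed by 0.0357 dits per symbol.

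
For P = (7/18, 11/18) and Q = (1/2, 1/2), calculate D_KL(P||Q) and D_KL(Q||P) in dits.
D_KL(P||Q) = 0.0108, D_KL(Q||P) = 0.0110

KL divergence is not symmetric: D_KL(P||Q) ≠ D_KL(Q||P) in general.

D_KL(P||Q) = 0.0108 dits
D_KL(Q||P) = 0.0110 dits

No, they are not equal!

This asymmetry is why KL divergence is not a true distance metric.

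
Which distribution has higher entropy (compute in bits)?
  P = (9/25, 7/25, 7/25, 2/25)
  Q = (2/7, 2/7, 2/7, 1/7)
Q

Computing entropies in bits:
H(P) = 1.8506
H(Q) = 1.9502

Distribution Q has higher entropy.

Intuition: The distribution closer to uniform (more spread out) has higher entropy.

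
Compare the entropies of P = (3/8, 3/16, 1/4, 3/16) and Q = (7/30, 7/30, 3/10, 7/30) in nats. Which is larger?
Q

Computing entropies in nats:
H(P) = 1.3421
H(Q) = 1.3799

Distribution Q has higher entropy.

Intuition: The distribution closer to uniform (more spread out) has higher entropy.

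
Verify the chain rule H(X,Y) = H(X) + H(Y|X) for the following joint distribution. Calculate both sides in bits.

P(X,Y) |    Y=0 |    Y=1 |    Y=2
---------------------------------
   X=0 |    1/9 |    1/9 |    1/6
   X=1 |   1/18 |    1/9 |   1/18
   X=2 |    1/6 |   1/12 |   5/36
H(X,Y) = 3.0759, H(X) = 1.5420, H(Y|X) = 1.5339 (all in bits)

Chain rule: H(X,Y) = H(X) + H(Y|X)

Left side — joint entropy directly:
H(X,Y) = -Σ p(x,y) log p(x,y) = 3.0759 bits

Right side — compute H(Y|X) from the conditional distributions:
P(X) = (7/18, 2/9, 7/18), so H(X) = 1.5420 bits
H(Y|X) = Σ_x P(X=x) · H(Y|X=x):
  P(Y|X=0) = (2/7, 2/7, 3/7), H(Y|X=0) = 1.5567, weight P(X=0) = 7/18
  P(Y|X=1) = (1/4, 1/2, 1/4), H(Y|X=1) = 1.5000, weight P(X=1) = 2/9
  P(Y|X=2) = (3/7, 3/14, 5/14), H(Y|X=2) = 1.5306, weight P(X=2) = 7/18
H(Y|X) = 1.5339 bits

H(X) + H(Y|X) = 1.5420 + 1.5339 = 3.0759 bits

Both sides equal 3.0759 bits. ✓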